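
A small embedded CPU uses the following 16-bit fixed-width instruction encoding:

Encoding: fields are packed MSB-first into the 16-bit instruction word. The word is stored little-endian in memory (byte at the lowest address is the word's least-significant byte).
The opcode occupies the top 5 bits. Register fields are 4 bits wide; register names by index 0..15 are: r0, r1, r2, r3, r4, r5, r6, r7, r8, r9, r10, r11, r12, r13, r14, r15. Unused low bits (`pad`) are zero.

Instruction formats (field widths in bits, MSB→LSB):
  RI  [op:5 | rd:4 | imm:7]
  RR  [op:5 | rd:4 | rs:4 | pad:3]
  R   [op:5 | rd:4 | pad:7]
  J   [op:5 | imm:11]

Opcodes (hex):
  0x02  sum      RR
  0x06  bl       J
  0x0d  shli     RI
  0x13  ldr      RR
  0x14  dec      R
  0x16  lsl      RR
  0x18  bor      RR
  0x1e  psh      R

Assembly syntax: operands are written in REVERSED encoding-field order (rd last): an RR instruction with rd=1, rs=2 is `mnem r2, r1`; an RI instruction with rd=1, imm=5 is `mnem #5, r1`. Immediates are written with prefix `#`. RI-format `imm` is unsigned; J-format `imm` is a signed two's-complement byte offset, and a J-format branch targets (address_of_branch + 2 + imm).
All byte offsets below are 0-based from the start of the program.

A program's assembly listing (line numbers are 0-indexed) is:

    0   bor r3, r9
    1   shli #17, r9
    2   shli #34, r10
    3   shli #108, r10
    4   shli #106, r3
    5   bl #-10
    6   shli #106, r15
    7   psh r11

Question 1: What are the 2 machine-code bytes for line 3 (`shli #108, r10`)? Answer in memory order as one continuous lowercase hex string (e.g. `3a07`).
L3: shli op=0xd:5|rd=10:4|imm=108:7 ⇒ 0x6d6c ⇒ little 6c 6d

6c6d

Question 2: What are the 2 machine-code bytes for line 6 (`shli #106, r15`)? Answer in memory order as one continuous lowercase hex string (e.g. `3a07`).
ea6f

line 6 (shli): pack op=0xd:5|rd=15:4|imm=106:7 = 0x6fea; little→ ea 6f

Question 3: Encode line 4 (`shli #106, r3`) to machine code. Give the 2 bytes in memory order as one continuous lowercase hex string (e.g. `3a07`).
line 4 (shli): pack op=0xd:5|rd=3:4|imm=106:7 = 0x69ea; little→ ea 69

ea69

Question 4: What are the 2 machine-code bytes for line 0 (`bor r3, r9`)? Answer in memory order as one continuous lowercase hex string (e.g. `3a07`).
98c4

line 0 (bor): pack op=0x18:5|rd=9:4|rs=3:4|pad=0:3 = 0xc498; little→ 98 c4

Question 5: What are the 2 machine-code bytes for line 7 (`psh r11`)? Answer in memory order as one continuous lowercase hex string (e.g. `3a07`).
80f5

7. psh fields op=0x1e:5|rd=11:4|pad=0:7 → word f580h → 80 f5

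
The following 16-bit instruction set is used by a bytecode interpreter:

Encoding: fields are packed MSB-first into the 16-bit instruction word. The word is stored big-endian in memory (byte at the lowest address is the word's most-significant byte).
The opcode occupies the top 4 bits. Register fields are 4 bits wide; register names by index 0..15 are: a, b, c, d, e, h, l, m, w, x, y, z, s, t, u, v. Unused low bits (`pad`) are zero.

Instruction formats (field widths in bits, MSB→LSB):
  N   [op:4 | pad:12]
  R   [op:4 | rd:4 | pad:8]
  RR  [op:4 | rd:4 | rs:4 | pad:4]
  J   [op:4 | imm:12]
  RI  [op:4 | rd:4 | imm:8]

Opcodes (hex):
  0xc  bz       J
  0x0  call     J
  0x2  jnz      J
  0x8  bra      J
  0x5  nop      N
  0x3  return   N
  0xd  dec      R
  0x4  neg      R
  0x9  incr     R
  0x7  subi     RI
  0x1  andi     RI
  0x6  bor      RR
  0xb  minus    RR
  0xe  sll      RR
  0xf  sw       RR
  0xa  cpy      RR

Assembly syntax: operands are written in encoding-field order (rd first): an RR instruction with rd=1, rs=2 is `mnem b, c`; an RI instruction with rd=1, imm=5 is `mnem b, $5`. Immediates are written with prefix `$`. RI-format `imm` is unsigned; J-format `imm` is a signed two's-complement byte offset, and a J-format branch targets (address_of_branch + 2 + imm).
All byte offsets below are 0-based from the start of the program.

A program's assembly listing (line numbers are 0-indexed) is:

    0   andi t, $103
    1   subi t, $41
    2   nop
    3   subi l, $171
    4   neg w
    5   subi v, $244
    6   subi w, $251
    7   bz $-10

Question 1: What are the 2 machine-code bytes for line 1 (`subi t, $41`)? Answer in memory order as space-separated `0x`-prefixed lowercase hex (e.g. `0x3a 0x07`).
0x7d 0x29

1. subi fields op=0x7:4|rd=13:4|imm=41:8 → word 7d29h → 7d 29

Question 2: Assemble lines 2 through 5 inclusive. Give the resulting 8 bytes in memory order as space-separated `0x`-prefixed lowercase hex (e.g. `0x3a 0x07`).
2. nop fields op=0x5:4|pad=0:12 → word 5000h → 50 00
3. subi fields op=0x7:4|rd=6:4|imm=171:8 → word 76abh → 76 ab
4. neg fields op=0x4:4|rd=8:4|pad=0:8 → word 4800h → 48 00
5. subi fields op=0x7:4|rd=15:4|imm=244:8 → word 7ff4h → 7f f4

0x50 0x00 0x76 0xab 0x48 0x00 0x7f 0xf4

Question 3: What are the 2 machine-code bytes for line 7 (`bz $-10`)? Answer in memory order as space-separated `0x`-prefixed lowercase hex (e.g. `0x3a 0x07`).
0xcf 0xf6

L7: bz op=0xc:4|imm=-10:12 ⇒ 0xcff6 ⇒ big cf f6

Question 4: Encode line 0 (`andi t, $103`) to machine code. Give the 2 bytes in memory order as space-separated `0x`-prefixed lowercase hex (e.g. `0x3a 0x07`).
L0: andi op=0x1:4|rd=13:4|imm=103:8 ⇒ 0x1d67 ⇒ big 1d 67

0x1d 0x67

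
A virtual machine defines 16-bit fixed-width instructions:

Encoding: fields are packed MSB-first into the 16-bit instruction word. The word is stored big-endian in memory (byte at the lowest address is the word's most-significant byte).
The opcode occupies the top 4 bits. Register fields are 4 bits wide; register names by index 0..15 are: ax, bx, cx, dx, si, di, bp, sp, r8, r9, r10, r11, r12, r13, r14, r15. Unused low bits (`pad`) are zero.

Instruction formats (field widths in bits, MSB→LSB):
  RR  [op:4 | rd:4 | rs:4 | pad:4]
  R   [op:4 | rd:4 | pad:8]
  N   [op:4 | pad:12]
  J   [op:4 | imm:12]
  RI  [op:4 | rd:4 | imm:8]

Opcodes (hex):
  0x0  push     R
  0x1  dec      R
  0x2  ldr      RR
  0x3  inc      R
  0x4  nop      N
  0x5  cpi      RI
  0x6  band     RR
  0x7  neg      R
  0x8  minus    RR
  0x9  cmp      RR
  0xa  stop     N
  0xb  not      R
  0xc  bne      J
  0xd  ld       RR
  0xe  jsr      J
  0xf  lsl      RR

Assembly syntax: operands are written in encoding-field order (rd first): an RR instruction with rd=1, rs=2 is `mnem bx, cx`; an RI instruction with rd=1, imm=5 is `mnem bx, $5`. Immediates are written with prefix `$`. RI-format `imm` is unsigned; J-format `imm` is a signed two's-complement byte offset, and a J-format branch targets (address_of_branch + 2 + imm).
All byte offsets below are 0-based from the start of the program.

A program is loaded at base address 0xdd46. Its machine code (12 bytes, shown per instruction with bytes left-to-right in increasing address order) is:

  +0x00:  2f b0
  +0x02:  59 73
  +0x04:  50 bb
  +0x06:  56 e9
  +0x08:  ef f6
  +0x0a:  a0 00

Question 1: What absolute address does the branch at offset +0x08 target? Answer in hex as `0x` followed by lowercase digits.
off 0x08: read ef f6 as big → 0xeff6
  opcode bits[15:12]=0xe: jsr/J
  imm: (w>>0)&0xfff=0xff6 (s12→-10) → $-10
  target = base 0xdd46 + off 0x08 + 2 + imm -10 = 0xdd46

0xdd46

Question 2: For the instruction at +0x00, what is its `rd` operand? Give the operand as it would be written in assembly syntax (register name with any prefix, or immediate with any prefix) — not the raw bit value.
r15

off 0x00: read 2f b0 as big → 0x2fb0
  top 4b → 0x2 → ldr [RR]
  rd@[11:8]=0xf ⇒ r15
  rs@[7:4]=0xb ⇒ r11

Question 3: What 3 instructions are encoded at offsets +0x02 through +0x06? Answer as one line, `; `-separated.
cpi r9, $115; cpi ax, $187; cpi bp, $233

+0x02: 59 73 ⇒ word 0x5973 (big)
  top 4b → 0x5 → cpi [RI]
  [11:8] rd=9 = r9
  [7:0] imm=115 = $115
+0x04: 50 bb ⇒ word 0x50bb (big)
  top 4b → 0x5 → cpi [RI]
  [11:8] rd=0 = ax
  [7:0] imm=187 = $187
+0x06: 56 e9 ⇒ word 0x56e9 (big)
  top 4b → 0x5 → cpi [RI]
  [11:8] rd=6 = bp
  [7:0] imm=233 = $233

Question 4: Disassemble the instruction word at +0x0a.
off 0x0a: read a0 00 as big → 0xa000
  opcode bits[15:12]=0xa: stop/N

stop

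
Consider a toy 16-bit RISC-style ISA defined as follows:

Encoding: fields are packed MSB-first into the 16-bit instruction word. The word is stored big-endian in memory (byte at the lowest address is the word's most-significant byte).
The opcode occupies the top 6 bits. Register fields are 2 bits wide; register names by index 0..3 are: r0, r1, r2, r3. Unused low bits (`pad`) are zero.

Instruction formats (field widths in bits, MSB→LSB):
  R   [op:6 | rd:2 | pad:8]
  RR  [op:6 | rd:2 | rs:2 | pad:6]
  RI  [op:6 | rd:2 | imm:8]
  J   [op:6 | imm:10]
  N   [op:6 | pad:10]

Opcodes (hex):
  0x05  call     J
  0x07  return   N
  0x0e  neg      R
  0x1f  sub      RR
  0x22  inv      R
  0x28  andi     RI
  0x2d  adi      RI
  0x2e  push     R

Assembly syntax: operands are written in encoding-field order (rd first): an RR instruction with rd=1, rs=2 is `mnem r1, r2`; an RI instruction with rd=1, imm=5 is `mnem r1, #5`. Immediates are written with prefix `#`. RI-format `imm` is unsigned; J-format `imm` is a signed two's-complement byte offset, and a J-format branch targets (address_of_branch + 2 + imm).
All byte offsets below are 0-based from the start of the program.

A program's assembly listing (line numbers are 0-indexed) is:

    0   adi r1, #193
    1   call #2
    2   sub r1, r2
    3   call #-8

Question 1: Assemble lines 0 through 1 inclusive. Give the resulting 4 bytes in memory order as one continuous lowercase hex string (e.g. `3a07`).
L0: adi op=0x2d:6|rd=1:2|imm=193:8 ⇒ 0xb5c1 ⇒ big b5 c1
L1: call op=0x5:6|imm=2:10 ⇒ 0x1402 ⇒ big 14 02

b5c11402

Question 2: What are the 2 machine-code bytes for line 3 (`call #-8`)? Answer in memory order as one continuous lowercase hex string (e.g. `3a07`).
line 3 (call): pack op=0x5:6|imm=-8:10 = 0x17f8; big→ 17 f8

17f8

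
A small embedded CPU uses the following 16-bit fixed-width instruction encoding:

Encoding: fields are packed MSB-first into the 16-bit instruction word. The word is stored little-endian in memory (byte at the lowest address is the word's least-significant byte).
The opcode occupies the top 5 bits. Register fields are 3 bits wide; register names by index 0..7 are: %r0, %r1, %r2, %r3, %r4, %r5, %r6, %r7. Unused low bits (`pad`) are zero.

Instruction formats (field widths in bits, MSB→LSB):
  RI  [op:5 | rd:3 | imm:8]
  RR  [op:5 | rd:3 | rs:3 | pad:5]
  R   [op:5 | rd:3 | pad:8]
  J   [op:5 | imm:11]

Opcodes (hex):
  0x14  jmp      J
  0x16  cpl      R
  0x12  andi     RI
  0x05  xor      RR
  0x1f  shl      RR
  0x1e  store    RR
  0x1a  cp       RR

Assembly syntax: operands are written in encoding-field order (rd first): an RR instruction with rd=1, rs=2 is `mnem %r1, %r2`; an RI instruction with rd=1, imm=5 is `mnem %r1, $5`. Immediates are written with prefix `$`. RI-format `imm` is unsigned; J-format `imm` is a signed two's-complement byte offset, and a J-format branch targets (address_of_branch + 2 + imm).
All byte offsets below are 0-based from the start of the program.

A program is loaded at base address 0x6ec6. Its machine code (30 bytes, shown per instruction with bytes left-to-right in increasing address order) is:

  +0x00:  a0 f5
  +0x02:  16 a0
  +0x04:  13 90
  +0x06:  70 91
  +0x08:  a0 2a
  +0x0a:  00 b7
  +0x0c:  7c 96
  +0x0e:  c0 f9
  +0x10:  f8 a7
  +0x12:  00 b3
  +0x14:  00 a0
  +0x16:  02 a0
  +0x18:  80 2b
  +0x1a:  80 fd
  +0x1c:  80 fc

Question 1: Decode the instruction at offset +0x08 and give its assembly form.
off 0x08: read a0 2a as little → 0x2aa0
  opcode bits[15:11]=0x5: xor/RR
  [10:8] rd=2 = %r2
  [7:5] rs=5 = %r5

xor %r2, %r5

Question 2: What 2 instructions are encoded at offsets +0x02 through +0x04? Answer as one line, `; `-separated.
jmp $22; andi %r0, $19

[02] 16 a0 → 0xa016
  top 5b → 0x14 → jmp [J]
  [10:0] imm=22 = $22
[04] 13 90 → 0x9013
  top 5b → 0x12 → andi [RI]
  [10:8] rd=0 = %r0
  [7:0] imm=19 = $19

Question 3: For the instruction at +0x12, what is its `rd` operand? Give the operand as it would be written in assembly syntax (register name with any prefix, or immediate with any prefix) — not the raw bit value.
%r3

[12] 00 b3 → 0xb300
  opcode bits[15:11]=0x16: cpl/R
  rd: (w>>8)&0x7=0x3 → %r3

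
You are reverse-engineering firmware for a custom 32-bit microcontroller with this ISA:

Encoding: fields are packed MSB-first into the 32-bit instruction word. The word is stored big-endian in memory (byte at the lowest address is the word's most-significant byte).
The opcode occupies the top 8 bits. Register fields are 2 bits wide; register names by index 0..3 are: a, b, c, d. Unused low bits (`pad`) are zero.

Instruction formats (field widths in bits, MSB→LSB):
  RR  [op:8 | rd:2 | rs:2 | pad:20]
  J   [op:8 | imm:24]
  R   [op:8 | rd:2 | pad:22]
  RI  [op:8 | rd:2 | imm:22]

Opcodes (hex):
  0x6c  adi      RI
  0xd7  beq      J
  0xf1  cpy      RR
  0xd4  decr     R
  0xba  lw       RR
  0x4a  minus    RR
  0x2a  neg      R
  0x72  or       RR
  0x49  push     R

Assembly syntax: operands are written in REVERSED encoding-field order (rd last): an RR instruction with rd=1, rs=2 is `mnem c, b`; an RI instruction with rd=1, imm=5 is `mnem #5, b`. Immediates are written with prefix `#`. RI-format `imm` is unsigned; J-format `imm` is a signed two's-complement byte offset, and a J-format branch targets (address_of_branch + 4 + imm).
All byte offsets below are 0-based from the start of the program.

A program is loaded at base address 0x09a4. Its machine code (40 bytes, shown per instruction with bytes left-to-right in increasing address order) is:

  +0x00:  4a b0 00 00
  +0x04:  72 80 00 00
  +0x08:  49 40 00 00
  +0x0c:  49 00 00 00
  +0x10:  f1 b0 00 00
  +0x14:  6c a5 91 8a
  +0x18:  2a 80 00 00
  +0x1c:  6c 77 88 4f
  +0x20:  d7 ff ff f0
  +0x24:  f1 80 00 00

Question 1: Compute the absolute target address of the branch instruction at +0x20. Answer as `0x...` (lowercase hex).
off 0x20: read d7 ff ff f0 as big → 0xd7fffff0
  op=0xd7fffff0>>24=0xd7 ⇒ beq (J)
  imm: (w>>0)&0xffffff=0xfffff0 (s24→-16) → #-16
  target = base 0x09a4 + off 0x20 + 4 + imm -16 = 0x09b8

0x09b8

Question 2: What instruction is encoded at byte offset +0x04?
off 0x04: read 72 80 00 00 as big → 0x72800000
  op=0x72800000>>24=0x72 ⇒ or (RR)
  rd@[23:22]=0x2 ⇒ c
  rs@[21:20]=0x0 ⇒ a

or a, c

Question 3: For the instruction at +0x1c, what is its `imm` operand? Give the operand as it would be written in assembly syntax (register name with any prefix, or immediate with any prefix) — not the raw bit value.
[1c] 6c 77 88 4f → 0x6c77884f
  top 8b → 0x6c → adi [RI]
  rd: (w>>22)&0x3=0x1 → b
  imm: (w>>0)&0x3fffff=0x37884f → #3639375

#3639375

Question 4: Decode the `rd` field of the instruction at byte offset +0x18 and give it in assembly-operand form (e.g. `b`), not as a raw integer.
c

@+18  big-endian(2a 80 00 00) = 0x2a800000
  op=0x2a800000>>24=0x2a ⇒ neg (R)
  rd: (w>>22)&0x3=0x2 → c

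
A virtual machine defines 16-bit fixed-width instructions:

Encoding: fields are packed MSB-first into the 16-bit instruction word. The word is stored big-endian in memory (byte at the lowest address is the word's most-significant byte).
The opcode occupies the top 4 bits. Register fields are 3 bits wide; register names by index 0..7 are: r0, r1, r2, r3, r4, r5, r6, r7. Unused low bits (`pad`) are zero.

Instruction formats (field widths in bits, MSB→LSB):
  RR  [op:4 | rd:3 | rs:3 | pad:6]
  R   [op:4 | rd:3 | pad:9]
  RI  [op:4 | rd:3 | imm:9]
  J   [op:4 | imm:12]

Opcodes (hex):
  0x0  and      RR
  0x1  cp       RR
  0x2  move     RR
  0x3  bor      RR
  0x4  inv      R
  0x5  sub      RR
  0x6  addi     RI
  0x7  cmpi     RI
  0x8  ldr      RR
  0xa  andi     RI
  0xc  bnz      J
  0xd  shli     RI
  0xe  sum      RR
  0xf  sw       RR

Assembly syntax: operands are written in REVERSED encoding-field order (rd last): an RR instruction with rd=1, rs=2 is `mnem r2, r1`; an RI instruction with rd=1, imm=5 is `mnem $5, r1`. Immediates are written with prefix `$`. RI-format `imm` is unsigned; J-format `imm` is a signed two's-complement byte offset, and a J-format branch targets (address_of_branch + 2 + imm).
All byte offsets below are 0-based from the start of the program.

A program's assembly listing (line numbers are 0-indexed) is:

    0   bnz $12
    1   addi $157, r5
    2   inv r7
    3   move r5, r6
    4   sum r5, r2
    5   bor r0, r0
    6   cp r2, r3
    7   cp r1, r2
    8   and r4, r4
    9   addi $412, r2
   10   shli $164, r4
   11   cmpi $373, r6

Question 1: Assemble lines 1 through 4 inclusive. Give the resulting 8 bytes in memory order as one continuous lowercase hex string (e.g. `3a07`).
6a9d4e002d40e540

line 1 (addi): pack op=0x6:4|rd=5:3|imm=157:9 = 0x6a9d; big→ 6a 9d
line 2 (inv): pack op=0x4:4|rd=7:3|pad=0:9 = 0x4e00; big→ 4e 00
line 3 (move): pack op=0x2:4|rd=6:3|rs=5:3|pad=0:6 = 0x2d40; big→ 2d 40
line 4 (sum): pack op=0xe:4|rd=2:3|rs=5:3|pad=0:6 = 0xe540; big→ e5 40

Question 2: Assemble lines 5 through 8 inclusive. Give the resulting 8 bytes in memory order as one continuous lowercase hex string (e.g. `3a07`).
3000168014400900

L5: bor op=0x3:4|rd=0:3|rs=0:3|pad=0:6 ⇒ 0x3000 ⇒ big 30 00
L6: cp op=0x1:4|rd=3:3|rs=2:3|pad=0:6 ⇒ 0x1680 ⇒ big 16 80
L7: cp op=0x1:4|rd=2:3|rs=1:3|pad=0:6 ⇒ 0x1440 ⇒ big 14 40
L8: and op=0x0:4|rd=4:3|rs=4:3|pad=0:6 ⇒ 0x0900 ⇒ big 09 00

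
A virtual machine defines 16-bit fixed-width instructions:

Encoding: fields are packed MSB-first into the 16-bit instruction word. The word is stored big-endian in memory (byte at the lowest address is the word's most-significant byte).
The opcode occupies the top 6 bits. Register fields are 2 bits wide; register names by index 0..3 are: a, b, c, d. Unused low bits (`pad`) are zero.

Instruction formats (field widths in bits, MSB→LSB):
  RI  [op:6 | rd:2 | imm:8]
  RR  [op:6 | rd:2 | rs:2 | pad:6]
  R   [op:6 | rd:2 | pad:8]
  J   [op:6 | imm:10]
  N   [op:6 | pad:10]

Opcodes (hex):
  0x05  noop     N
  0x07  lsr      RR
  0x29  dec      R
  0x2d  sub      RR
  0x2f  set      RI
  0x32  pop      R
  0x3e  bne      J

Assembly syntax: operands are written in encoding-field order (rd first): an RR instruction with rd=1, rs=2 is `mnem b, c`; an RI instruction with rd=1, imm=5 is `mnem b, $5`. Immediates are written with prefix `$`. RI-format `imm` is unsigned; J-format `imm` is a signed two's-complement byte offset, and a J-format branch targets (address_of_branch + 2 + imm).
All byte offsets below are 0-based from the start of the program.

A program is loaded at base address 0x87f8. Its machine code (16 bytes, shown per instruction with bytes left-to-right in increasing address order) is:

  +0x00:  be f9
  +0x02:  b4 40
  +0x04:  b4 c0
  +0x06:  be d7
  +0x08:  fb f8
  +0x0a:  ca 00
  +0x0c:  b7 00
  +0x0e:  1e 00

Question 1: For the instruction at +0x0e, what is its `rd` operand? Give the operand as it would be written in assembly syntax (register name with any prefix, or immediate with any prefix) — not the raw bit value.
c

[0e] 1e 00 → 0x1e00
  opcode bits[15:10]=0x7: lsr/RR
  rd: (w>>8)&0x3=0x2 → c
  rs: (w>>6)&0x3=0x0 → a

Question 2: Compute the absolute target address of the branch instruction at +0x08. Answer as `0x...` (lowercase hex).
0x87fa

[08] fb f8 → 0xfbf8
  op=0xfbf8>>10=0x3e ⇒ bne (J)
  imm@[9:0]=0x3f8 (s10→-8) ⇒ $-8
  target = base 0x87f8 + off 0x08 + 2 + imm -8 = 0x87fa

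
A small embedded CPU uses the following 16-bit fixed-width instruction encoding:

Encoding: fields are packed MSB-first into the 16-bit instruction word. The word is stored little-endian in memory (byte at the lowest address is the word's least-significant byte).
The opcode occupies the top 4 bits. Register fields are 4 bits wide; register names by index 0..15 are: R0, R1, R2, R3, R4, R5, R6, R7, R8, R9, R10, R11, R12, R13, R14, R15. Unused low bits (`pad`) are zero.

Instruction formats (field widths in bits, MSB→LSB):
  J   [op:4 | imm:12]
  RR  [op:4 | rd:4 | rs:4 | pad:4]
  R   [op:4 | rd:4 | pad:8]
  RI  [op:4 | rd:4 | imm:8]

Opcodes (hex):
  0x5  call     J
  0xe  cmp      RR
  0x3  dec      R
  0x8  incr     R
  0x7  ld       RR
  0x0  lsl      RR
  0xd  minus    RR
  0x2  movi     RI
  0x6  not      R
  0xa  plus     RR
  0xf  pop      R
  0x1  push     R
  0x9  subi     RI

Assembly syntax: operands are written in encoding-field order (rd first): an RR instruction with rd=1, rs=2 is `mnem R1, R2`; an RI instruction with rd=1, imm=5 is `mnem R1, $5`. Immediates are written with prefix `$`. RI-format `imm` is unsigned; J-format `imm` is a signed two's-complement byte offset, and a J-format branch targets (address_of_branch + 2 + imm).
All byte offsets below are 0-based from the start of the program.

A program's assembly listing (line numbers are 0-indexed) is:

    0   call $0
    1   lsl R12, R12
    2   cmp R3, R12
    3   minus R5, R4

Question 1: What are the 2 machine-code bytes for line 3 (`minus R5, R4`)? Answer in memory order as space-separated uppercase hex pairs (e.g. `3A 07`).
line 3 (minus): pack op=0xd:4|rd=5:4|rs=4:4|pad=0:4 = 0xd540; little→ 40 d5

40 D5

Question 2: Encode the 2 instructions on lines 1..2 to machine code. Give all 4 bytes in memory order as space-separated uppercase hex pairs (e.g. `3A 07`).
C0 0C C0 E3

L1: lsl op=0x0:4|rd=12:4|rs=12:4|pad=0:4 ⇒ 0x0cc0 ⇒ little c0 0c
L2: cmp op=0xe:4|rd=3:4|rs=12:4|pad=0:4 ⇒ 0xe3c0 ⇒ little c0 e3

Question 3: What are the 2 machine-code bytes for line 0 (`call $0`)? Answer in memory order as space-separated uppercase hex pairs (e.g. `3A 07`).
0. call fields op=0x5:4|imm=0:12 → word 5000h → 00 50

00 50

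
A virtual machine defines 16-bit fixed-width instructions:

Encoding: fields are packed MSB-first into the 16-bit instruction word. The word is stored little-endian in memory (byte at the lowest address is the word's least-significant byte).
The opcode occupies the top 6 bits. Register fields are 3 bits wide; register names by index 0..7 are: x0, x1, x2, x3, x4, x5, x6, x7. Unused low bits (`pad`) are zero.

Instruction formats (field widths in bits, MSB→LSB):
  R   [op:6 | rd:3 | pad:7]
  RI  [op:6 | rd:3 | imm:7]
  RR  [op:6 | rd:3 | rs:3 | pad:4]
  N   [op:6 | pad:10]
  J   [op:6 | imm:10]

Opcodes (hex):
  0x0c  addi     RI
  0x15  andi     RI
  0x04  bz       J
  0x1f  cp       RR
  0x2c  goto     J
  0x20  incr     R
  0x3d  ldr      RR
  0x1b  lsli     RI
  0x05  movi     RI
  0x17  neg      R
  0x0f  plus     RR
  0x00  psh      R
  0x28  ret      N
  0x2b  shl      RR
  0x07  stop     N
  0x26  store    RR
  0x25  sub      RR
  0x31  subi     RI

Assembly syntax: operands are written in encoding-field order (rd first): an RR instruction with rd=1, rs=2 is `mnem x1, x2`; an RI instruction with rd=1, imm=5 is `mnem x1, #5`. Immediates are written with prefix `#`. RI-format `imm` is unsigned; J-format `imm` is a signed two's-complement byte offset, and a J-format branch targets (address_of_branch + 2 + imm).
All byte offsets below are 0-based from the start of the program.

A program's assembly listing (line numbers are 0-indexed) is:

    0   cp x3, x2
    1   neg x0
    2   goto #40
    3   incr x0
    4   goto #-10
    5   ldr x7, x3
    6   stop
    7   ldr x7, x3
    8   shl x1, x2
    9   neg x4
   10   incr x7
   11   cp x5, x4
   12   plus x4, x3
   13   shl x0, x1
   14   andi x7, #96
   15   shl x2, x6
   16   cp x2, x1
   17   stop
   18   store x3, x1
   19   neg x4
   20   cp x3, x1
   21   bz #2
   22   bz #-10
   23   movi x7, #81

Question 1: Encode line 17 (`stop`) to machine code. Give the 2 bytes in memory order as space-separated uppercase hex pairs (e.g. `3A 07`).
00 1C

17. stop fields op=0x7:6|pad=0:10 → word 1c00h → 00 1c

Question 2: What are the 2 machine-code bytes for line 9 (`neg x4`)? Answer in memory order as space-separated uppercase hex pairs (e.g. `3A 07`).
line 9 (neg): pack op=0x17:6|rd=4:3|pad=0:7 = 0x5e00; little→ 00 5e

00 5E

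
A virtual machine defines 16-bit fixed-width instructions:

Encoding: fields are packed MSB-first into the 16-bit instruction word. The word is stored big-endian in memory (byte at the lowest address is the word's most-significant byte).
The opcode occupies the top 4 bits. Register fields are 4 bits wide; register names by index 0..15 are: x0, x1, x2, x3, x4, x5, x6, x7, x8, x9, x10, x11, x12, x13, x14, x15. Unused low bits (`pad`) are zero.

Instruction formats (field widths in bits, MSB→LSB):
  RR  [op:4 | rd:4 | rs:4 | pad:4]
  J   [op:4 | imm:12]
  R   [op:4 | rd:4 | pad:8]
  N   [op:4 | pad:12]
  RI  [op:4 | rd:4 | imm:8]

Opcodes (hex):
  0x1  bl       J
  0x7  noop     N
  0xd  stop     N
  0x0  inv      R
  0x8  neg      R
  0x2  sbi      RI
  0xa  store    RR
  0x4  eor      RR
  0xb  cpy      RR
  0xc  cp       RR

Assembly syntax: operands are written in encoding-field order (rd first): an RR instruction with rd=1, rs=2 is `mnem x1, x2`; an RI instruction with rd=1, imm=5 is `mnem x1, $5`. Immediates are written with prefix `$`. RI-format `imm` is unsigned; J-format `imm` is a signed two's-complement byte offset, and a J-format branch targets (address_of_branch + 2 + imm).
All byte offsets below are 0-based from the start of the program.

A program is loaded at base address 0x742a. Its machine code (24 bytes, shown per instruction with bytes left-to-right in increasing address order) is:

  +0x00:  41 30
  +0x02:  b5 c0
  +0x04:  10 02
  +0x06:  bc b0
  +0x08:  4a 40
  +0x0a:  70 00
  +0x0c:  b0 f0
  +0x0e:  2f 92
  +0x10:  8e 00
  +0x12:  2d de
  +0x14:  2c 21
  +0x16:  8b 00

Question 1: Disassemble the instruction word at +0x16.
+0x16: 8b 00 ⇒ word 0x8b00 (big)
  op=0x8b00>>12=0x8 ⇒ neg (R)
  rd@[11:8]=0xb ⇒ x11

neg x11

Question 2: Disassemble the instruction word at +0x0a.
@+0a  big-endian(70 00) = 0x7000
  opcode bits[15:12]=0x7: noop/N

noop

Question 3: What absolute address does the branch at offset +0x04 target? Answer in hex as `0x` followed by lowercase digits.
[04] 10 02 → 0x1002
  top 4b → 0x1 → bl [J]
  imm@[11:0]=0x2 ⇒ $2
  target = base 0x742a + off 0x04 + 2 + imm 2 = 0x7432

0x7432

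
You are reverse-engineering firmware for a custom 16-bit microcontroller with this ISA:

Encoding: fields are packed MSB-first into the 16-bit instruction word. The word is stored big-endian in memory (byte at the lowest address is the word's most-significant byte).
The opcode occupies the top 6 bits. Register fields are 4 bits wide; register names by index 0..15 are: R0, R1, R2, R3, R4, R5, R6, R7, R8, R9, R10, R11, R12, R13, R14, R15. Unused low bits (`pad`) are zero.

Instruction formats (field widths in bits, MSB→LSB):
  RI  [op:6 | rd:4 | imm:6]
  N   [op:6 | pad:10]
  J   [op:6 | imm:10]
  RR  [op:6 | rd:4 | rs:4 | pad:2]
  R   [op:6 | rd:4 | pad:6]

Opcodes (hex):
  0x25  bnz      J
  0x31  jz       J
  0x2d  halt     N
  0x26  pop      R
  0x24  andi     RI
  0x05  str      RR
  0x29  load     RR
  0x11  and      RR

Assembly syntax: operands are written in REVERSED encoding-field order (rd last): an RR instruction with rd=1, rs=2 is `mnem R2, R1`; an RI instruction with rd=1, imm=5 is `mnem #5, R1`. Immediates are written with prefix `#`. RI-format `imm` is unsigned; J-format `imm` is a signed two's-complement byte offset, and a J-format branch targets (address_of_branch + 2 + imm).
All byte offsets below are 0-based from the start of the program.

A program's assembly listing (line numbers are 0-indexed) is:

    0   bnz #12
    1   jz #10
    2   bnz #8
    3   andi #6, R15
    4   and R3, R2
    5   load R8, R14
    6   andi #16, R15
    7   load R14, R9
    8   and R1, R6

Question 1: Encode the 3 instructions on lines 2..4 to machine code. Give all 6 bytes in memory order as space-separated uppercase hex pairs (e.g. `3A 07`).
94 08 93 C6 44 8C

line 2 (bnz): pack op=0x25:6|imm=8:10 = 0x9408; big→ 94 08
line 3 (andi): pack op=0x24:6|rd=15:4|imm=6:6 = 0x93c6; big→ 93 c6
line 4 (and): pack op=0x11:6|rd=2:4|rs=3:4|pad=0:2 = 0x448c; big→ 44 8c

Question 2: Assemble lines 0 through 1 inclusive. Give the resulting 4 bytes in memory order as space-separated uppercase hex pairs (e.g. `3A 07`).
L0: bnz op=0x25:6|imm=12:10 ⇒ 0x940c ⇒ big 94 0c
L1: jz op=0x31:6|imm=10:10 ⇒ 0xc40a ⇒ big c4 0a

94 0C C4 0A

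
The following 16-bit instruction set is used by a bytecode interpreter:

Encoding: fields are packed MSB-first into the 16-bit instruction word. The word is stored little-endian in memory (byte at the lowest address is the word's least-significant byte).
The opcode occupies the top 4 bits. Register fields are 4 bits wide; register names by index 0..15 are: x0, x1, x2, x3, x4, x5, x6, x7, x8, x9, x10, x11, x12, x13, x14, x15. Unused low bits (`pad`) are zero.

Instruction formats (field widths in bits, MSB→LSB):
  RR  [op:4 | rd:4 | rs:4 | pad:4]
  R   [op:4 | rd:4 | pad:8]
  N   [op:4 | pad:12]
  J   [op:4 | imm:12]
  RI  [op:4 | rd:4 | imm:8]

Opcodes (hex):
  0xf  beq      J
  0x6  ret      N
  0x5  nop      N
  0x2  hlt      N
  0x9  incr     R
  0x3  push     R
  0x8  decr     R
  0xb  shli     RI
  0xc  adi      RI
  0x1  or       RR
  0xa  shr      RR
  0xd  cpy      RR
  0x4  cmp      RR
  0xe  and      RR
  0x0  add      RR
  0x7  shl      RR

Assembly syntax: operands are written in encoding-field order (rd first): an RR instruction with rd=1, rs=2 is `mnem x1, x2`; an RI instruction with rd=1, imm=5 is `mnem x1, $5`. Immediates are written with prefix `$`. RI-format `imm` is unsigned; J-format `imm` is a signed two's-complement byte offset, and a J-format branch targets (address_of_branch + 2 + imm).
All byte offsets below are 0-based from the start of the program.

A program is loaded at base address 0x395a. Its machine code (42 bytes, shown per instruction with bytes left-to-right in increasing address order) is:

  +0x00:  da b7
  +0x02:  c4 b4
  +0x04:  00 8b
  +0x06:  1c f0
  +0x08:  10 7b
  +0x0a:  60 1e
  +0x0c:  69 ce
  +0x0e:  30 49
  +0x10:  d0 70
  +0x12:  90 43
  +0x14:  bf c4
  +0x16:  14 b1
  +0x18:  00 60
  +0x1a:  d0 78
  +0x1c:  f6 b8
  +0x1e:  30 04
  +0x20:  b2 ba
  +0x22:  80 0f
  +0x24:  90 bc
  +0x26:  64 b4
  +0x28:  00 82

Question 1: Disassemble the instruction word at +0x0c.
@+0c  little-endian(69 ce) = 0xce69
  op=0xce69>>12=0xc ⇒ adi (RI)
  rd: (w>>8)&0xf=0xe → x14
  imm: (w>>0)&0xff=0x69 → $105

adi x14, $105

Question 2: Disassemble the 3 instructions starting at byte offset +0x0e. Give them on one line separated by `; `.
off 0x0e: read 30 49 as little → 0x4930
  opcode bits[15:12]=0x4: cmp/RR
  rd@[11:8]=0x9 ⇒ x9
  rs@[7:4]=0x3 ⇒ x3
off 0x10: read d0 70 as little → 0x70d0
  opcode bits[15:12]=0x7: shl/RR
  rd@[11:8]=0x0 ⇒ x0
  rs@[7:4]=0xd ⇒ x13
off 0x12: read 90 43 as little → 0x4390
  opcode bits[15:12]=0x4: cmp/RR
  rd@[11:8]=0x3 ⇒ x3
  rs@[7:4]=0x9 ⇒ x9

cmp x9, x3; shl x0, x13; cmp x3, x9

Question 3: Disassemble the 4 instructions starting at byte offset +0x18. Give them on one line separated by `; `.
@+18  little-endian(00 60) = 0x6000
  opcode bits[15:12]=0x6: ret/N
@+1a  little-endian(d0 78) = 0x78d0
  opcode bits[15:12]=0x7: shl/RR
  [11:8] rd=8 = x8
  [7:4] rs=13 = x13
@+1c  little-endian(f6 b8) = 0xb8f6
  opcode bits[15:12]=0xb: shli/RI
  [11:8] rd=8 = x8
  [7:0] imm=246 = $246
@+1e  little-endian(30 04) = 0x0430
  opcode bits[15:12]=0x0: add/RR
  [11:8] rd=4 = x4
  [7:4] rs=3 = x3

ret; shl x8, x13; shli x8, $246; add x4, x3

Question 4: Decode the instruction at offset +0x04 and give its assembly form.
decr x11

off 0x04: read 00 8b as little → 0x8b00
  top 4b → 0x8 → decr [R]
  rd: (w>>8)&0xf=0xb → x11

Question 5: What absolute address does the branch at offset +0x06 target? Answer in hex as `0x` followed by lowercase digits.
0x397e

[06] 1c f0 → 0xf01c
  op=0xf01c>>12=0xf ⇒ beq (J)
  [11:0] imm=28 = $28
  target = base 0x395a + off 0x06 + 2 + imm 28 = 0x397e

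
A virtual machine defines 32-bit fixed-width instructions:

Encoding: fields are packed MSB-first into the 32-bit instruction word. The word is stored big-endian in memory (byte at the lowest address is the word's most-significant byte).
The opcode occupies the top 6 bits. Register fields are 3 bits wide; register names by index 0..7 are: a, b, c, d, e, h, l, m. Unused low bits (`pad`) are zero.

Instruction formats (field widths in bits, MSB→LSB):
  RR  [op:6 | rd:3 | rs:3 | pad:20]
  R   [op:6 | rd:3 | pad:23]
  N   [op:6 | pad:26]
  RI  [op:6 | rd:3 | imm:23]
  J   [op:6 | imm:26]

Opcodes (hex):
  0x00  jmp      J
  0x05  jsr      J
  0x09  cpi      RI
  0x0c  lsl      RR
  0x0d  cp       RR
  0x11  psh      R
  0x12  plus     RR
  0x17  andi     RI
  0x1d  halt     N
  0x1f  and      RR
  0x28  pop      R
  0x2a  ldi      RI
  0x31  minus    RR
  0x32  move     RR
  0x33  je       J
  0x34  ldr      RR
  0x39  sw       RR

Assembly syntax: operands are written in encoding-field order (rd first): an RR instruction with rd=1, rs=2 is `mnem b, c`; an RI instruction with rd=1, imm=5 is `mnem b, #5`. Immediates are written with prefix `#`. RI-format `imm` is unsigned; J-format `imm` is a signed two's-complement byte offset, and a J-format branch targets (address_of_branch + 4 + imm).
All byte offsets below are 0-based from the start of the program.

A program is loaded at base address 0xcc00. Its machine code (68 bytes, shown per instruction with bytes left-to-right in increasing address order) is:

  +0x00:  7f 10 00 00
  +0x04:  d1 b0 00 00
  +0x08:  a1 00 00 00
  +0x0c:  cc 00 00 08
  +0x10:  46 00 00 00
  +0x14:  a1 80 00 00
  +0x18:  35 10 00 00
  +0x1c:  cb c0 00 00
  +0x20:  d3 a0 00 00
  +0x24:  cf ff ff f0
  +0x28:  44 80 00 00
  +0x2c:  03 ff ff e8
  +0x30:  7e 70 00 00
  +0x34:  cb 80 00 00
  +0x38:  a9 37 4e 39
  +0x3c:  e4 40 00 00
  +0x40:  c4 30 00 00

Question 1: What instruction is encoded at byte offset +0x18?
[18] 35 10 00 00 → 0x35100000
  top 6b → 0xd → cp [RR]
  [25:23] rd=2 = c
  [22:20] rs=1 = b

cp c, b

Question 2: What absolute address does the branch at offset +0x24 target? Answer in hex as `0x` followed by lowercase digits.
0xcc18

off 0x24: read cf ff ff f0 as big → 0xcffffff0
  opcode bits[31:26]=0x33: je/J
  imm: (w>>0)&0x3ffffff=0x3fffff0 (s26→-16) → #-16
  target = base 0xcc00 + off 0x24 + 4 + imm -16 = 0xcc18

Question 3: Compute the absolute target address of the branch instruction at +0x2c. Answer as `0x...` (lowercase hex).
off 0x2c: read 03 ff ff e8 as big → 0x03ffffe8
  opcode bits[31:26]=0x0: jmp/J
  imm@[25:0]=0x3ffffe8 (s26→-24) ⇒ #-24
  target = base 0xcc00 + off 0x2c + 4 + imm -24 = 0xcc18

0xcc18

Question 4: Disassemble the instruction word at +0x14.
[14] a1 80 00 00 → 0xa1800000
  op=0xa1800000>>26=0x28 ⇒ pop (R)
  rd: (w>>23)&0x7=0x3 → d

pop d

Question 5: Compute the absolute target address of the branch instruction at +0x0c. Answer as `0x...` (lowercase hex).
0xcc18

+0x0c: cc 00 00 08 ⇒ word 0xcc000008 (big)
  opcode bits[31:26]=0x33: je/J
  imm@[25:0]=0x8 ⇒ #8
  target = base 0xcc00 + off 0x0c + 4 + imm 8 = 0xcc18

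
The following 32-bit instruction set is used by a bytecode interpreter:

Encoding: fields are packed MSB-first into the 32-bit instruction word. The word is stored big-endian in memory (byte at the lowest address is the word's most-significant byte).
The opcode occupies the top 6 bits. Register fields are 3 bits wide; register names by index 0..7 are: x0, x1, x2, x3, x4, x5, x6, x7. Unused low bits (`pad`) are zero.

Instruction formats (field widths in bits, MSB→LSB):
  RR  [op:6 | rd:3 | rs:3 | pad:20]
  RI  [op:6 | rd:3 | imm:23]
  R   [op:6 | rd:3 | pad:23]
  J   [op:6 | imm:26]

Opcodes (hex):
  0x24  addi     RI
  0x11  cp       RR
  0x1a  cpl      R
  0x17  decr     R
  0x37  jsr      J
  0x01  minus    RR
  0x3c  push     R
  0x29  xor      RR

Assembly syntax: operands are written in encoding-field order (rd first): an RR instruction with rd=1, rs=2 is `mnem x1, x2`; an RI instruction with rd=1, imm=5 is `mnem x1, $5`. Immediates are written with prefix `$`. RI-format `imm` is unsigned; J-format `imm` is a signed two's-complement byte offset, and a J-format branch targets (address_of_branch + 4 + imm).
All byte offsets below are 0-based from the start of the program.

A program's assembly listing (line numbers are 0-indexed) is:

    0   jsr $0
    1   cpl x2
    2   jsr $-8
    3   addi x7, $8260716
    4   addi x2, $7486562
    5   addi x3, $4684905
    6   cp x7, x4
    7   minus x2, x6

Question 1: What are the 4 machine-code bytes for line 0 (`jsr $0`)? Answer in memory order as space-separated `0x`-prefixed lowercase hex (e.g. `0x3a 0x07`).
line 0 (jsr): pack op=0x37:6|imm=0:26 = 0xdc000000; big→ dc 00 00 00

0xdc 0x00 0x00 0x00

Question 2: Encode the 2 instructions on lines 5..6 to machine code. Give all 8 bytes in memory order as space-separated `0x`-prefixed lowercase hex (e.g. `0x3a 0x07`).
0x91 0xc7 0x7c 0x69 0x47 0xc0 0x00 0x00

L5: addi op=0x24:6|rd=3:3|imm=4684905:23 ⇒ 0x91c77c69 ⇒ big 91 c7 7c 69
L6: cp op=0x11:6|rd=7:3|rs=4:3|pad=0:20 ⇒ 0x47c00000 ⇒ big 47 c0 00 00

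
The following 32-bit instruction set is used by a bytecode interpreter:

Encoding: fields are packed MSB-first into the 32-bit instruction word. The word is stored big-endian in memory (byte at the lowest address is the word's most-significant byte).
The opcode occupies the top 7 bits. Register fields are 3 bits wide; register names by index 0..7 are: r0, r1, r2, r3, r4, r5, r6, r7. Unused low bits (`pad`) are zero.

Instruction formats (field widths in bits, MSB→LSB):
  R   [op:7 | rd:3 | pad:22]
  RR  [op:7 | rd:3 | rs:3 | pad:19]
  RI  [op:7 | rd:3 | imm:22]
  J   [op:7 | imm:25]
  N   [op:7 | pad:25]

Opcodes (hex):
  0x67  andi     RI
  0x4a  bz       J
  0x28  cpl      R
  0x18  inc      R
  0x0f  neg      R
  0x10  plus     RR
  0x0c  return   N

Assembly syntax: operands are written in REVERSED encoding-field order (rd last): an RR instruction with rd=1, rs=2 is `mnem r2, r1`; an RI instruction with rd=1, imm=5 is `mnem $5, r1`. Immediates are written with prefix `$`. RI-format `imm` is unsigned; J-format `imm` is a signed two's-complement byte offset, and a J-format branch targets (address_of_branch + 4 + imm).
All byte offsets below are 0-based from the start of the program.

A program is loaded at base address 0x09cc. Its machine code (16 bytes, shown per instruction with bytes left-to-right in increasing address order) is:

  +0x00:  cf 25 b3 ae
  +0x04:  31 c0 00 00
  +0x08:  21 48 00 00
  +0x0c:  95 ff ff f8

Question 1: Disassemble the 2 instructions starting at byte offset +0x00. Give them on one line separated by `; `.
andi $2470830, r4; inc r7

off 0x00: read cf 25 b3 ae as big → 0xcf25b3ae
  top 7b → 0x67 → andi [RI]
  rd: (w>>22)&0x7=0x4 → r4
  imm: (w>>0)&0x3fffff=0x25b3ae → $2470830
off 0x04: read 31 c0 00 00 as big → 0x31c00000
  top 7b → 0x18 → inc [R]
  rd: (w>>22)&0x7=0x7 → r7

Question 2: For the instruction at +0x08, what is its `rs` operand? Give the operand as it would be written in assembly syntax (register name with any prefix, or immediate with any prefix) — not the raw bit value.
+0x08: 21 48 00 00 ⇒ word 0x21480000 (big)
  opcode bits[31:25]=0x10: plus/RR
  [24:22] rd=5 = r5
  [21:19] rs=1 = r1

r1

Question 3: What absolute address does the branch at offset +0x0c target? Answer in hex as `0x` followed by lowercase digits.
[0c] 95 ff ff f8 → 0x95fffff8
  op=0x95fffff8>>25=0x4a ⇒ bz (J)
  imm@[24:0]=0x1fffff8 (s25→-8) ⇒ $-8
  target = base 0x09cc + off 0x0c + 4 + imm -8 = 0x09d4

0x09d4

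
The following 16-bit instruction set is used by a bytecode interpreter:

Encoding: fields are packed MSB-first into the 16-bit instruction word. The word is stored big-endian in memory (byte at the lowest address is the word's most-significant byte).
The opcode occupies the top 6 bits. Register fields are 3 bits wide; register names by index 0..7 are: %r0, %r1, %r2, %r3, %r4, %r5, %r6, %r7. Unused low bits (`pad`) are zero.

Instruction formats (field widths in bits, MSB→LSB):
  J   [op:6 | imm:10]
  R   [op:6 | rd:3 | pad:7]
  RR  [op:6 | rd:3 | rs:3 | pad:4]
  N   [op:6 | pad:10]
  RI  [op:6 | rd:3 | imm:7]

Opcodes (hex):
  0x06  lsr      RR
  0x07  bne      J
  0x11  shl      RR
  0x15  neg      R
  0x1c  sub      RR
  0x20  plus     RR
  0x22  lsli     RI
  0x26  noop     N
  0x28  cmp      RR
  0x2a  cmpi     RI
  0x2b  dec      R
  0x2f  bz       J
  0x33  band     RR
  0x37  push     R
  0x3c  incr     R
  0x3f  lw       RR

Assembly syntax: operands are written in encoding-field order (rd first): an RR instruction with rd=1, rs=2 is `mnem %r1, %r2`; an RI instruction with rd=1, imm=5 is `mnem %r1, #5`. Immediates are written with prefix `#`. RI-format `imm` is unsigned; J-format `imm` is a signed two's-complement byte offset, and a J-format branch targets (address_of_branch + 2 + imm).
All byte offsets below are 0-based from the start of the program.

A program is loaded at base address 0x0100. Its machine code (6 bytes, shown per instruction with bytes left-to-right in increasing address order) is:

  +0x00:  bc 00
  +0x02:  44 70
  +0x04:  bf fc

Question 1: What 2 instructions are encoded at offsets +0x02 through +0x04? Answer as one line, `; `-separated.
shl %r0, %r7; bz #-4

@+02  big-endian(44 70) = 0x4470
  op=0x4470>>10=0x11 ⇒ shl (RR)
  rd@[9:7]=0x0 ⇒ %r0
  rs@[6:4]=0x7 ⇒ %r7
@+04  big-endian(bf fc) = 0xbffc
  op=0xbffc>>10=0x2f ⇒ bz (J)
  imm@[9:0]=0x3fc (s10→-4) ⇒ #-4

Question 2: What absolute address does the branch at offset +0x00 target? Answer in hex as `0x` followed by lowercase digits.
@+00  big-endian(bc 00) = 0xbc00
  top 6b → 0x2f → bz [J]
  imm: (w>>0)&0x3ff=0x0 → #0
  target = base 0x0100 + off 0x00 + 2 + imm 0 = 0x0102

0x0102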